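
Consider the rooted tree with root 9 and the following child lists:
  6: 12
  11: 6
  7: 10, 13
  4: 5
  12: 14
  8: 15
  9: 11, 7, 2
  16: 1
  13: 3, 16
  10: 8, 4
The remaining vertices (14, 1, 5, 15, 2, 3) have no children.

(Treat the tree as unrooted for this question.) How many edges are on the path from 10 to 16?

The path is 10 – 7 – 13 – 16, which has 3 edges.

3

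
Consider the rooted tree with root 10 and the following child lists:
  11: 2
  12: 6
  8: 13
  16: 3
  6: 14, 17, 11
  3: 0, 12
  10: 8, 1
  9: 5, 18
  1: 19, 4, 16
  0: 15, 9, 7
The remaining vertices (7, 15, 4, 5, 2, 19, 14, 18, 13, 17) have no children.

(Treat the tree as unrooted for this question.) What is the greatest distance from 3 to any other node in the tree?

5

The node farthest from 3 is 13, via 3 – 16 – 1 – 10 – 8 – 13 — 5 edges.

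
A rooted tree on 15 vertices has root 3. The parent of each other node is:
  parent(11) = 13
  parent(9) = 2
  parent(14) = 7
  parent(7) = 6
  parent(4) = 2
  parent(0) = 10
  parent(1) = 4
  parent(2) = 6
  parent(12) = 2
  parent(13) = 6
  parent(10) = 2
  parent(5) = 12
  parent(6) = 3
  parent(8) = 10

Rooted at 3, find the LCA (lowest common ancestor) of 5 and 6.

6

Ancestors of 5 (toward the root): 5, 12, 2, 6, 3.
Ancestors of 6: 6, 3.
The deepest node appearing in both lists is 6.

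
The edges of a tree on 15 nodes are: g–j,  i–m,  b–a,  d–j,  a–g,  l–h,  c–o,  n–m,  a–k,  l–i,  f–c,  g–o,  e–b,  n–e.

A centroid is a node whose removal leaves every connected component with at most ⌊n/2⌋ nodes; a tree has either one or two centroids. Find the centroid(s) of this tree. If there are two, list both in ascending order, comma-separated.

a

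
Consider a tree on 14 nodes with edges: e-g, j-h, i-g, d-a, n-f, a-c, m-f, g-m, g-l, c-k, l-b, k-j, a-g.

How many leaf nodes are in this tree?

6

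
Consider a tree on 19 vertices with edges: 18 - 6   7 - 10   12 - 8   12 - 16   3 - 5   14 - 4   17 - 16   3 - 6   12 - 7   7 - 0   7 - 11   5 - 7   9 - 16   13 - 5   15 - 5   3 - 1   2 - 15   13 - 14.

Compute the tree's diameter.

BFS from 17 reaches 4 last, at distance 7; BFS from 4 confirms no node is farther.
Path: 17–16–12–7–5–13–14–4.

7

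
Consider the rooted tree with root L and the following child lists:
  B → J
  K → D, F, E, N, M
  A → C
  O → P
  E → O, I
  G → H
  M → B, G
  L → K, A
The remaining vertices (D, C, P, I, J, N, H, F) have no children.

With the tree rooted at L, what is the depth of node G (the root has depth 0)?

3

L – K – M – G — 3 edges.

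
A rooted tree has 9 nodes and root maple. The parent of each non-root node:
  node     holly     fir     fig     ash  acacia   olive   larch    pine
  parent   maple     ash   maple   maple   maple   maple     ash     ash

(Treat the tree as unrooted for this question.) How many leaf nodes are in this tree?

7

Degree-1 nodes: acacia, fig, fir, holly, larch, olive, pine — 7 of them.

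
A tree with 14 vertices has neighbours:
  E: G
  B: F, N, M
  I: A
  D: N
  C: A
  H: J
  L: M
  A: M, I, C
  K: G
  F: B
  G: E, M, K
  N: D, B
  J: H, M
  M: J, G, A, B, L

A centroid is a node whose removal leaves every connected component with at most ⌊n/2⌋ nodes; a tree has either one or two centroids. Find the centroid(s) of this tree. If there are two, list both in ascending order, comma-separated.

Removing M splits the tree into components of sizes 4, 3, 3, 2, 1; the largest is 4 ≤ ⌊14/2⌋ = 7.
Every other node leaves some component of size > 7, so the centroid is unique.

M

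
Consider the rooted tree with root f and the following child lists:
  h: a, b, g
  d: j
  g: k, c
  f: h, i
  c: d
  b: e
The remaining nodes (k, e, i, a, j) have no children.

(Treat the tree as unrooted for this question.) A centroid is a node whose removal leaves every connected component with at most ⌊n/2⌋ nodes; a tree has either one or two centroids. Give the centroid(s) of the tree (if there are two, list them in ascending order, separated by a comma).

h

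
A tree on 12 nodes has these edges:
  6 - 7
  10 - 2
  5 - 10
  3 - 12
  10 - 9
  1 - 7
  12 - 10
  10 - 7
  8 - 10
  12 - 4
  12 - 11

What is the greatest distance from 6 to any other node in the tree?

The node farthest from 6 is 4 (3, 11 also at distance 4), via 6 – 7 – 10 – 12 – 4 — 4 edges.

4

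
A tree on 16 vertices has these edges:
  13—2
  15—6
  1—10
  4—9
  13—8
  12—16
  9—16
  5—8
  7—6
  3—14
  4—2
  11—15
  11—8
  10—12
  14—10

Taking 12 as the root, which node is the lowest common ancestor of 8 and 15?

Path 8→root: 8 13 2 4 9 16 12; path 15→root: 15 11 8 13 2 4 9 16 12.
First common node: 8.

8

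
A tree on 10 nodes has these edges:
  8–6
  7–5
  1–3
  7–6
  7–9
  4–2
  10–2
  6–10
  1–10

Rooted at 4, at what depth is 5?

Climbing from 5 to the root: 5 → 7 → 6 → 10 → 2 → 4. That's 5 steps.

5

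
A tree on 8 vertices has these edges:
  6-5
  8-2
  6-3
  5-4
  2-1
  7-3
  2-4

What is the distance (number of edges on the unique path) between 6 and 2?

3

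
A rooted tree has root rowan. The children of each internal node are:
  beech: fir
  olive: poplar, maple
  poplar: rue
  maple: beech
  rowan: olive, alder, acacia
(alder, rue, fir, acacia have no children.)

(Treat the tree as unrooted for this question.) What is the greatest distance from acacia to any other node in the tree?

A farthest node from acacia is fir.
The path acacia – rowan – olive – maple – beech – fir has 5 edges.

5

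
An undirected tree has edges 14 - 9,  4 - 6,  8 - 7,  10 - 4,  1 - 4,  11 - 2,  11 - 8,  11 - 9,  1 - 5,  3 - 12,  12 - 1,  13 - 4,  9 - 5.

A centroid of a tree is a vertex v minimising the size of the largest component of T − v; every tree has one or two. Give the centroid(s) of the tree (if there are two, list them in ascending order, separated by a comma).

1, 5

If 1 is removed the pieces have sizes 7, 4, 2, all ≤ ⌊14/2⌋ = 7.
5 is adjacent to 1 and is also a centroid (the largest component after removing it is likewise 7).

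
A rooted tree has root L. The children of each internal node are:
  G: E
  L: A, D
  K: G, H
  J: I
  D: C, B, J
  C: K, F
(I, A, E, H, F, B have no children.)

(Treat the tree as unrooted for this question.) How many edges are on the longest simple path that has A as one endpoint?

The node farthest from A is E, via A-L-D-C-K-G-E — 6 edges.

6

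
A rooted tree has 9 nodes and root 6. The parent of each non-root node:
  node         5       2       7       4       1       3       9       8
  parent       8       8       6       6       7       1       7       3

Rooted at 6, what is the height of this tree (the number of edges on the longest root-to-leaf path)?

5

The longest root-to-leaf path is 6-7-1-3-8-5 (5 edges).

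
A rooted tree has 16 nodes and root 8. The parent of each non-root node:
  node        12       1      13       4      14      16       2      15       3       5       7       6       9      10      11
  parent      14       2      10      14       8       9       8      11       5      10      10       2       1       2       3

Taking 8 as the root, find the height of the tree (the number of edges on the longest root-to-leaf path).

6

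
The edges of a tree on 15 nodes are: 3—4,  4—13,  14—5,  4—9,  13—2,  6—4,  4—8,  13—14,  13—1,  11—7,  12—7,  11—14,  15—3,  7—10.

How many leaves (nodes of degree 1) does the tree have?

Degree-1 nodes: 1, 2, 5, 6, 8, 9, 10, 12, 15 — 9 of them.

9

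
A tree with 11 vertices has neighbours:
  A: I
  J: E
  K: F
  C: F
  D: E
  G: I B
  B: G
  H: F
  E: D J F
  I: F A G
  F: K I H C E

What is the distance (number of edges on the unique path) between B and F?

The path is B–G–I–F, which has 3 edges.

3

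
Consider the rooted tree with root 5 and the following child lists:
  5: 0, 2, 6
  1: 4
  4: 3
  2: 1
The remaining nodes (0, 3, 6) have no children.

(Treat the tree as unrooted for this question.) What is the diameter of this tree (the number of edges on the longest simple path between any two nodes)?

Starting from 3, a farthest node is 6 at distance 5.
One longest path: 3 – 4 – 1 – 2 – 5 – 6.
So the diameter is 5.

5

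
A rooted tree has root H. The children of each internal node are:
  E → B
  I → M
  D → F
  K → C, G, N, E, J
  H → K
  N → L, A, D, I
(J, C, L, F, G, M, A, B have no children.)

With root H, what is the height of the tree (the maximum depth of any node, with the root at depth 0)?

4

The longest root-to-leaf path is H → K → N → D → F (4 edges).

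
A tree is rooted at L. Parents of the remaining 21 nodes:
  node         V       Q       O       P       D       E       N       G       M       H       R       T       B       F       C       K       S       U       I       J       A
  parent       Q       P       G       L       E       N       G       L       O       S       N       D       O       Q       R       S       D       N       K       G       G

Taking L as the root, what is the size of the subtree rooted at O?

3

Descendants of O (including itself): O, B, M. That's 3.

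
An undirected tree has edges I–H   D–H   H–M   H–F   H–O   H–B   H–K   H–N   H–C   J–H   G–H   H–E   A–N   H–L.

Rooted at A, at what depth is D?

3

Path from A to D: A → N → H → D, which has 3 edges.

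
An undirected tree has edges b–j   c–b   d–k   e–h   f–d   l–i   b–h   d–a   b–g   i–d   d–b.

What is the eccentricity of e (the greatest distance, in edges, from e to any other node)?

5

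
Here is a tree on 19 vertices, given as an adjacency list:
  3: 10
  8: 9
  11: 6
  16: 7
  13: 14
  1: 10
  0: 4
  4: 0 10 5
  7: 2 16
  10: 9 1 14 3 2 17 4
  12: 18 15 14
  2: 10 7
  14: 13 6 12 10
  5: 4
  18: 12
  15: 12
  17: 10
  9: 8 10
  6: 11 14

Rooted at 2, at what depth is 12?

3

2 → 10 → 14 → 12 — 3 edges.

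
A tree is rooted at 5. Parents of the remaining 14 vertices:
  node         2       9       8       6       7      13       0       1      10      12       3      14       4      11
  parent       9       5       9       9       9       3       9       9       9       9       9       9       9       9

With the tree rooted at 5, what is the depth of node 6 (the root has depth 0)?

2

Path from 5 to 6: 5–9–6, which has 2 edges.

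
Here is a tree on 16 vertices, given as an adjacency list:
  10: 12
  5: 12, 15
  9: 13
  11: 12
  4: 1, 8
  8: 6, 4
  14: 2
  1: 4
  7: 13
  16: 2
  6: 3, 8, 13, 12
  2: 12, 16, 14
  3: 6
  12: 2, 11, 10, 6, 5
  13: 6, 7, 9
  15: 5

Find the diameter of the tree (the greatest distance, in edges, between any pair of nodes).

6

BFS from 14 reaches 1 last, at distance 6; BFS from 1 confirms no node is farther.
Path: 14 - 2 - 12 - 6 - 8 - 4 - 1.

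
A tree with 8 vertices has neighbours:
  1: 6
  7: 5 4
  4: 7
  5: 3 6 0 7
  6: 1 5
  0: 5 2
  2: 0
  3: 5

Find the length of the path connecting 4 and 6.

3

4 - 7 - 5 - 6: 3 edges.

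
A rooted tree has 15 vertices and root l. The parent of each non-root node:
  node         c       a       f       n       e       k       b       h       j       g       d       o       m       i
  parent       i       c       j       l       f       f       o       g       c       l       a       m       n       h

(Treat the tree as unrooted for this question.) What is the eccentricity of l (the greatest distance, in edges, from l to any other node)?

7

A farthest node from l is e (k also at distance 7).
The path l–g–h–i–c–j–f–e has 7 edges.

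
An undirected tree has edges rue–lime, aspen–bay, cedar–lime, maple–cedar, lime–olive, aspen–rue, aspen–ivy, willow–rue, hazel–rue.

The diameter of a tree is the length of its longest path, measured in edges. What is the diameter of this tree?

Starting from maple, a farthest node is ivy at distance 5.
One longest path: maple–cedar–lime–rue–aspen–ivy.
So the diameter is 5.

5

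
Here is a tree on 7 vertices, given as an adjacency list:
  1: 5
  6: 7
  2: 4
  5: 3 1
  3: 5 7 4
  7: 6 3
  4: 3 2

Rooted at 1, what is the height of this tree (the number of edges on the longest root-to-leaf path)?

4

6 sits deepest: 1 → 5 → 3 → 7 → 6 — 4 edges from the root.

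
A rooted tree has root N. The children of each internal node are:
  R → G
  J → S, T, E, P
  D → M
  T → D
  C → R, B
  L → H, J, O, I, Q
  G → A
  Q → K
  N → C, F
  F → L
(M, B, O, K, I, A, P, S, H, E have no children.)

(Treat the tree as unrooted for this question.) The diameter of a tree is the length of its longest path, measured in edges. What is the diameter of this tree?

10

BFS from A reaches M last, at distance 10; BFS from M confirms no node is farther.
Path: A–G–R–C–N–F–L–J–T–D–M.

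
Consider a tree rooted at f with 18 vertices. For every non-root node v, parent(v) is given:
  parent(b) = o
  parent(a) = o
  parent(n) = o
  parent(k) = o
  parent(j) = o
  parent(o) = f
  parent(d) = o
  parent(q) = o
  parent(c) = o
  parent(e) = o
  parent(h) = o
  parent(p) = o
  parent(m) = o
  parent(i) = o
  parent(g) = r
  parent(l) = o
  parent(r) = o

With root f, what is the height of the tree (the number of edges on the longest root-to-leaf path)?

A deepest node is g, reached by f–o–r–g.
That path has 3 edges, so the height is 3.

3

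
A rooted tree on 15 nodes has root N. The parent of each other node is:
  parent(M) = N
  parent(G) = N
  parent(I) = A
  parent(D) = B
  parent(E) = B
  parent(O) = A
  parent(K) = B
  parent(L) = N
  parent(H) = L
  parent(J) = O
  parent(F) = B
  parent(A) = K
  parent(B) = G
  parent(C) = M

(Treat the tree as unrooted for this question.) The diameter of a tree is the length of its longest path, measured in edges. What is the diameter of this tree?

8

A longest path is J-O-A-K-B-G-N-L-H, with 8 edges.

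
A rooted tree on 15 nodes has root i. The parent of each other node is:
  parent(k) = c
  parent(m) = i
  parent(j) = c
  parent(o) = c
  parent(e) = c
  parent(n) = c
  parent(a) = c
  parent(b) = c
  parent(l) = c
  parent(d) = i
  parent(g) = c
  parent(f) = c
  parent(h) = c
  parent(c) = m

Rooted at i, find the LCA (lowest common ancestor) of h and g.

c

Path h→root: h c m i; path g→root: g c m i.
First common node: c.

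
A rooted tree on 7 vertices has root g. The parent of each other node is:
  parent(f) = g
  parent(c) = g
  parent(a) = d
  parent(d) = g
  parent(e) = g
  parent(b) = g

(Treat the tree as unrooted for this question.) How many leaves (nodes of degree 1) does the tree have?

5

The leaves are a, b, c, e, f.
That is 5 leaves.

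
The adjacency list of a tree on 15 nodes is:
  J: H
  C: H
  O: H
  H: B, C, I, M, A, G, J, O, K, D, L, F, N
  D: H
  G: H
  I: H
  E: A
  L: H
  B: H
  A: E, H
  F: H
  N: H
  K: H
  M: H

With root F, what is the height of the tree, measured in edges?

3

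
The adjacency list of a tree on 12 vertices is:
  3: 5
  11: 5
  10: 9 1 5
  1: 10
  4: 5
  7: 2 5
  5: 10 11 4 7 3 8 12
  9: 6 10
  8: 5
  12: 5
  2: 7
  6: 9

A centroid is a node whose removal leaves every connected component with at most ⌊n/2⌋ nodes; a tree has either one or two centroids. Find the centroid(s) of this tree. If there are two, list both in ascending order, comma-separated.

Removing 5 splits the tree into components of sizes 4, 2, 1, 1, 1, 1, 1; the largest is 4 ≤ ⌊12/2⌋ = 6.
No neighbour of 5 does as well, so 5 is the unique centroid.

5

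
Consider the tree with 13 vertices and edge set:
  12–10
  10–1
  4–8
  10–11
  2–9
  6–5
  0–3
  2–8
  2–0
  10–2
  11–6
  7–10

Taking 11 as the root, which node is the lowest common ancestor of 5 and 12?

Ancestors of 5 (toward the root): 5, 6, 11.
Ancestors of 12: 12, 10, 11.
The deepest node appearing in both lists is 11.

11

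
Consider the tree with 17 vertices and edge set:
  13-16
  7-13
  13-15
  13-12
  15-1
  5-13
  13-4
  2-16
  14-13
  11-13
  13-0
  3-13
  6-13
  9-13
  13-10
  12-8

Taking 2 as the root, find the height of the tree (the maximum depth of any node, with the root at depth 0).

4

A deepest node is 8, reached by 2 – 16 – 13 – 12 – 8.
That path has 4 edges, so the height is 4.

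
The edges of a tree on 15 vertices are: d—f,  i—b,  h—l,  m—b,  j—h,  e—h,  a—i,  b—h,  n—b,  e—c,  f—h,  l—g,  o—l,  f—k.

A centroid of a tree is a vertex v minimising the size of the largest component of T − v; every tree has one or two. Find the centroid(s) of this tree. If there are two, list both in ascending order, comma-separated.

Delete h: the remaining components have sizes 5, 3, 3, 2, 1. Max 5 ≤ 7, so h is a centroid.
Every other node leaves some component of size > 7, so the centroid is unique.

h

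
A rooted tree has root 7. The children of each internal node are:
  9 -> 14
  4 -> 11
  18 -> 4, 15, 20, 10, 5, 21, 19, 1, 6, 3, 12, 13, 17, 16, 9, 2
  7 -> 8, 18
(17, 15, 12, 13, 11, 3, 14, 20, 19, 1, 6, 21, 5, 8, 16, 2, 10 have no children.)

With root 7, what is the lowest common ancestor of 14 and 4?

14's ancestor chain is 14, 9, 18, 7 and 4's is 4, 18, 7; they first meet at 18.

18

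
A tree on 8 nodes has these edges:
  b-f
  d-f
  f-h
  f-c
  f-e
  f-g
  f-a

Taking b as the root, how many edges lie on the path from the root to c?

2

Path from b to c: b → f → c, which has 2 edges.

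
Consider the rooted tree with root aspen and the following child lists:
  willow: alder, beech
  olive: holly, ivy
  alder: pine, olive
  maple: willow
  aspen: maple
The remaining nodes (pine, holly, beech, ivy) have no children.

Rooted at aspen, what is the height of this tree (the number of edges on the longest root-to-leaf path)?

5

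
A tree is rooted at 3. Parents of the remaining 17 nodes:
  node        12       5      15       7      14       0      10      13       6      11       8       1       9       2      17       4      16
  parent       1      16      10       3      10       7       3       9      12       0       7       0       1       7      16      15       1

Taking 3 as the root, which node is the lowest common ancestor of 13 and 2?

13's ancestor chain is 13, 9, 1, 0, 7, 3 and 2's is 2, 7, 3; they first meet at 7.

7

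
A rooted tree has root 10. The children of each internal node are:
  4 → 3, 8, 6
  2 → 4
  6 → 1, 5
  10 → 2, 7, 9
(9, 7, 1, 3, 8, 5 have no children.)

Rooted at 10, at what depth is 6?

3

10–2–4–6 — 3 edges.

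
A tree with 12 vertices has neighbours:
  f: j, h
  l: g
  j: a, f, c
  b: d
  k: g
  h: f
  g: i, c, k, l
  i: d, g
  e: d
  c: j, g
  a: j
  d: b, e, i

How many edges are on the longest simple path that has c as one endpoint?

4

The node farthest from c is b (e also at distance 4), via c – g – i – d – b — 4 edges.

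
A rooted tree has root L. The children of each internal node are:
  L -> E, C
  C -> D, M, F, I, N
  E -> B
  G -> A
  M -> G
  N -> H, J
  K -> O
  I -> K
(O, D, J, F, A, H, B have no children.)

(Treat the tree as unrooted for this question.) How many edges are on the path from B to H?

The path is B – E – L – C – N – H, which has 5 edges.

5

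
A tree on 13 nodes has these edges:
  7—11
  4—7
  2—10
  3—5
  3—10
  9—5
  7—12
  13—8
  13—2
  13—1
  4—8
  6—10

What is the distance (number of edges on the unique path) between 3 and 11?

The path is 3 - 10 - 2 - 13 - 8 - 4 - 7 - 11, which has 7 edges.

7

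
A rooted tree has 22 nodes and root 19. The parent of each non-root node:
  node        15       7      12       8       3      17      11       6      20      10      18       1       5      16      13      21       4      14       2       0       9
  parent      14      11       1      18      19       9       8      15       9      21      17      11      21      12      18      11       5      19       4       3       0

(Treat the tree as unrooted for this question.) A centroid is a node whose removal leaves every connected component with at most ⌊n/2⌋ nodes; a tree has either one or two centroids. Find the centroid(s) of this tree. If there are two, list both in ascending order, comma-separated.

If 8 is removed the pieces have sizes 11, 10, all ≤ ⌊22/2⌋ = 11.
18 is adjacent to 8 and is also a centroid (the largest component after removing it is likewise 11).

8, 18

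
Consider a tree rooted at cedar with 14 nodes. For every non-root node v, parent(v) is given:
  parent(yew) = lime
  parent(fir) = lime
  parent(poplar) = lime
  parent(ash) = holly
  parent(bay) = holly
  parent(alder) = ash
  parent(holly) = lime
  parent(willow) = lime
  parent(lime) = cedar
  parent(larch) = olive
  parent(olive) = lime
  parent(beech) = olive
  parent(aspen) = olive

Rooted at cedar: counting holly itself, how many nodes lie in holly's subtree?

Descendants of holly (including itself): holly, bay, ash, alder. That's 4.

4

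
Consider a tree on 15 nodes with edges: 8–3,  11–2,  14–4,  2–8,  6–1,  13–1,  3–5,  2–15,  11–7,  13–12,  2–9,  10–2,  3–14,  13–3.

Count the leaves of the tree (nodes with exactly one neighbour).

The leaves are 4, 5, 6, 7, 9, 10, 12, 15.
That is 8 leaves.

8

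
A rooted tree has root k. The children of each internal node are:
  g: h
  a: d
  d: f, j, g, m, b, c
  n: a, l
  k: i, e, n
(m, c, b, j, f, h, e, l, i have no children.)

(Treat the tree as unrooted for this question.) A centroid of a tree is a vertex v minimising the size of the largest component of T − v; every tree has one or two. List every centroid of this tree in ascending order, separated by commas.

Delete d: the remaining components have sizes 6, 2, 1, 1, 1, 1, 1. Max 6 ≤ 7, so d is a centroid.
No neighbour of d does as well, so d is the unique centroid.

d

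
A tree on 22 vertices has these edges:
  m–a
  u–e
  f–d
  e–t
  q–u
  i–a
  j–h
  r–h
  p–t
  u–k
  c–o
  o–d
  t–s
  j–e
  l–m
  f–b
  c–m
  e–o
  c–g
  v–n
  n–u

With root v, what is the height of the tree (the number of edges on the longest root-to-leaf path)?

The longest root-to-leaf path is v – n – u – e – o – c – m – a – i (8 edges).

8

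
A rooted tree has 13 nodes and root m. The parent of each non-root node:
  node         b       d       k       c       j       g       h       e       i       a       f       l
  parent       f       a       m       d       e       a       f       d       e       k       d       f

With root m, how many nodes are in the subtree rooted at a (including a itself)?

Descendants of a (including itself): a, d, g, f, e, c, h, l, b, i, j. That's 11.

11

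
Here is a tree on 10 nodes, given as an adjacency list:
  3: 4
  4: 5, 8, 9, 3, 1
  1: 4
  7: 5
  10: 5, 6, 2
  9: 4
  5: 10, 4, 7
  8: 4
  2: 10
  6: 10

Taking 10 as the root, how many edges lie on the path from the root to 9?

10 → 5 → 4 → 9 — 3 edges.

3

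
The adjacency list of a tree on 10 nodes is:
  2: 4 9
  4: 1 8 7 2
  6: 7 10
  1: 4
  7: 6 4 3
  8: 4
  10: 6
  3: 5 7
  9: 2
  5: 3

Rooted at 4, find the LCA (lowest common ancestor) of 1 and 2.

4

Ancestors of 1 (toward the root): 1, 4.
Ancestors of 2: 2, 4.
The deepest node appearing in both lists is 4.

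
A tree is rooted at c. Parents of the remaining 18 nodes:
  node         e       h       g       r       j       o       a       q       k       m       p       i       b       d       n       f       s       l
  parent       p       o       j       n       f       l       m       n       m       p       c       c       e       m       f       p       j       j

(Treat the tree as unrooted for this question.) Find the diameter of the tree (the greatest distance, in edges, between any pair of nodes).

BFS from h reaches i last, at distance 7; BFS from i confirms no node is farther.
Path: h-o-l-j-f-p-c-i.

7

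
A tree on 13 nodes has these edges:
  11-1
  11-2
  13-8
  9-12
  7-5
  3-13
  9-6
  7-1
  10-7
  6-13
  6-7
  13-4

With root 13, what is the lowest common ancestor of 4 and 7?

13

Path 4→root: 4 13; path 7→root: 7 6 13.
First common node: 13.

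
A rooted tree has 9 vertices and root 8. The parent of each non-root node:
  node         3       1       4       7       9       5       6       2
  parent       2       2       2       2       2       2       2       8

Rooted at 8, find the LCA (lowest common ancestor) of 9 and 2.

2

Path 9→root: 9 2 8; path 2→root: 2 8.
First common node: 2.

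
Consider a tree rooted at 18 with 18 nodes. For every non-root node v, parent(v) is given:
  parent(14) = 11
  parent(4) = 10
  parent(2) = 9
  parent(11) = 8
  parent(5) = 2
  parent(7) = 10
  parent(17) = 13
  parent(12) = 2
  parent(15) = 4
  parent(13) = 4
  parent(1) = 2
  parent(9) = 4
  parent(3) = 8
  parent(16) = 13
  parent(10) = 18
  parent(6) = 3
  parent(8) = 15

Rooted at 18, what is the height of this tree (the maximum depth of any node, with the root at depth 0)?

6

6 sits deepest: 18–10–4–15–8–3–6 — 6 edges from the root.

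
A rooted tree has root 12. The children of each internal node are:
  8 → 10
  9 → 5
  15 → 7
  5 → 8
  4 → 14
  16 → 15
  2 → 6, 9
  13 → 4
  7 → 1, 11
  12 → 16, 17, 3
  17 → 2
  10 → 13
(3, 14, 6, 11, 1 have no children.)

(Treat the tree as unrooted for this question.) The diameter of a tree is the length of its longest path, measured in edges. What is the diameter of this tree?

13

BFS from 14 reaches 1 last, at distance 13; BFS from 1 confirms no node is farther.
Path: 14 - 4 - 13 - 10 - 8 - 5 - 9 - 2 - 17 - 12 - 16 - 15 - 7 - 1.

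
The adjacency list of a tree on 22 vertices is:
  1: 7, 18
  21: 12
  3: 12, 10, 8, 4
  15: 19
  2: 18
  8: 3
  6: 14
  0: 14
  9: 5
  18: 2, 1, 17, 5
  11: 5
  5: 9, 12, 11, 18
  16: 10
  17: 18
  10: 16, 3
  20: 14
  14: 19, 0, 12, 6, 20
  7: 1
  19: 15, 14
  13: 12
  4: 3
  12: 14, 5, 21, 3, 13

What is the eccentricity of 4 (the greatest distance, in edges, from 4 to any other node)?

6

Distances from 4 peak at 6, attained at 7.
4-3-12-5-18-1-7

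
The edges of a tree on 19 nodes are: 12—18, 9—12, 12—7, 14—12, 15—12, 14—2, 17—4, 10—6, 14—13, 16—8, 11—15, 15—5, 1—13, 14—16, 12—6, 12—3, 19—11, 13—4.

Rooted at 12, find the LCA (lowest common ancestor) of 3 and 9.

12

Ancestors of 3 (toward the root): 3, 12.
Ancestors of 9: 9, 12.
The deepest node appearing in both lists is 12.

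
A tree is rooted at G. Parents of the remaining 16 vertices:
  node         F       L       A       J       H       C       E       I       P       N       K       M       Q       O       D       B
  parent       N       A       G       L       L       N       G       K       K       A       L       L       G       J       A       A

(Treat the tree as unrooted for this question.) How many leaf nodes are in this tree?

11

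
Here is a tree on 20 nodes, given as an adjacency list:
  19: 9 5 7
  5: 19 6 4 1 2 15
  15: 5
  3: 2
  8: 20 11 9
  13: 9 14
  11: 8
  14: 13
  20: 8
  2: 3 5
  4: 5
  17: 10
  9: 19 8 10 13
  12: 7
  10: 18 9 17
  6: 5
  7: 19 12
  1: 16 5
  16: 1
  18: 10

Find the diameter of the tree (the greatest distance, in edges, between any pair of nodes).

Starting from 14, a farthest node is 3 at distance 6.
One longest path: 14 - 13 - 9 - 19 - 5 - 2 - 3.
So the diameter is 6.

6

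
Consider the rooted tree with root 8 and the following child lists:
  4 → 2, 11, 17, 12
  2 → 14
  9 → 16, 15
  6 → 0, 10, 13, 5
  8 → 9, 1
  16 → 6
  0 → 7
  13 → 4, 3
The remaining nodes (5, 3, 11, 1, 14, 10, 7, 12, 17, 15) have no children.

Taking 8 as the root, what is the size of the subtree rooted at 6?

Descendants of 6 (including itself): 6, 13, 5, 0, 10, 3, 4, 7, 11, 2, 12, 17, 14. That's 13.

13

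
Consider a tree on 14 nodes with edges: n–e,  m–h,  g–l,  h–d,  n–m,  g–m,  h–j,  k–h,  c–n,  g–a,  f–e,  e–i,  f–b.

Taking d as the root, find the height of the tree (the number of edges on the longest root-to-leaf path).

6

The longest root-to-leaf path is d-h-m-n-e-f-b (6 edges).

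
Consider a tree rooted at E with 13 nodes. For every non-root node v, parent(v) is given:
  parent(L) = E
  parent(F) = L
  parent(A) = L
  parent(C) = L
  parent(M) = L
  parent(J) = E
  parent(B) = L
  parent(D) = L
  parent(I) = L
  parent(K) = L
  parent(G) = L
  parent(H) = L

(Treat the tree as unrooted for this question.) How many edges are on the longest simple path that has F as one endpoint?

3

A farthest node from F is J.
The path F-L-E-J has 3 edges.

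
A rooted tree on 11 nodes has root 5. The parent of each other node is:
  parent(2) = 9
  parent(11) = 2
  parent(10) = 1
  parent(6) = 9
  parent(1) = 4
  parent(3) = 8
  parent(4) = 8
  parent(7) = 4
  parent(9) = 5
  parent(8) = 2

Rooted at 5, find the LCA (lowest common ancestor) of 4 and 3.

4's ancestor chain is 4, 8, 2, 9, 5 and 3's is 3, 8, 2, 9, 5; they first meet at 8.

8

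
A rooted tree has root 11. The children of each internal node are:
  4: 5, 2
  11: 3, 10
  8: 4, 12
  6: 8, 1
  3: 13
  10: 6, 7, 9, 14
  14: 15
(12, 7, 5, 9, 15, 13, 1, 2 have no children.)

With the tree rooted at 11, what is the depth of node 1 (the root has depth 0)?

3

11–10–6–1 — 3 edges.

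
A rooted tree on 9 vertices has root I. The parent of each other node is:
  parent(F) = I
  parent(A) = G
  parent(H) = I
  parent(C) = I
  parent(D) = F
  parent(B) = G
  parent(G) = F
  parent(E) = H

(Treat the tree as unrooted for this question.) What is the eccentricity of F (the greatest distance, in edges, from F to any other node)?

The node farthest from F is E, via F–I–H–E — 3 edges.

3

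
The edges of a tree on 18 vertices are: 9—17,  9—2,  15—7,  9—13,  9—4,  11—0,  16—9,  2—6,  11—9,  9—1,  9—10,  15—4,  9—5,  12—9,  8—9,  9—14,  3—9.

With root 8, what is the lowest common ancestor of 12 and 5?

9

Path 12→root: 12 9 8; path 5→root: 5 9 8.
First common node: 9.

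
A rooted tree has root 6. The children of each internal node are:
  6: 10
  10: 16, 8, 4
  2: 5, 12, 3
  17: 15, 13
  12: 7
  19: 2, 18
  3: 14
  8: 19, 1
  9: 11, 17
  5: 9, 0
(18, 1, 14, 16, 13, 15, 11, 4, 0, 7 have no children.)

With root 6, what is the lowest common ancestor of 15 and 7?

2

Ancestors of 15 (toward the root): 15, 17, 9, 5, 2, 19, 8, 10, 6.
Ancestors of 7: 7, 12, 2, 19, 8, 10, 6.
The deepest node appearing in both lists is 2.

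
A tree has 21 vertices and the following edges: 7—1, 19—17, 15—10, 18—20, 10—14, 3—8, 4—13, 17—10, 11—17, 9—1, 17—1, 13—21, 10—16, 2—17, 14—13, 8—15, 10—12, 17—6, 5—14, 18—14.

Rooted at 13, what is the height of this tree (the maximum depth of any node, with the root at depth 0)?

5

A deepest node is 3, reached by 13 – 14 – 10 – 15 – 8 – 3.
That path has 5 edges, so the height is 5.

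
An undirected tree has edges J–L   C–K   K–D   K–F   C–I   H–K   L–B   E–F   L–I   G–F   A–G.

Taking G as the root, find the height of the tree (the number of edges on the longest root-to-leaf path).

A deepest node is J, reached by G-F-K-C-I-L-J.
That path has 6 edges, so the height is 6.

6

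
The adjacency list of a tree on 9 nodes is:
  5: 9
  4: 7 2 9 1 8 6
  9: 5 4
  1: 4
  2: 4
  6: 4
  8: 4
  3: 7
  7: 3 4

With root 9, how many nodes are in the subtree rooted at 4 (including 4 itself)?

Descendants of 4 (including itself): 4, 7, 2, 1, 8, 6, 3. That's 7.

7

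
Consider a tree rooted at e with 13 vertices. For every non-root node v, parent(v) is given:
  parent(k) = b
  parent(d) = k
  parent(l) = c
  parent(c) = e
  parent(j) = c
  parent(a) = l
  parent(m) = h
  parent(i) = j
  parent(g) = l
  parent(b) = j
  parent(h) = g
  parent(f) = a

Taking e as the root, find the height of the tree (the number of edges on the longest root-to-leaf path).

A deepest node is d, reached by e–c–j–b–k–d.
That path has 5 edges, so the height is 5.

5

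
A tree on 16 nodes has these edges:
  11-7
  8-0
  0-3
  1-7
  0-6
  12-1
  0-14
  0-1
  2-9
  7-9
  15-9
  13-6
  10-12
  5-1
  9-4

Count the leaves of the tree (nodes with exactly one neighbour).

10

Exactly 10 nodes have a single neighbour: 2, 3, 4, 5, 8, 10, 11, 13, 14, 15.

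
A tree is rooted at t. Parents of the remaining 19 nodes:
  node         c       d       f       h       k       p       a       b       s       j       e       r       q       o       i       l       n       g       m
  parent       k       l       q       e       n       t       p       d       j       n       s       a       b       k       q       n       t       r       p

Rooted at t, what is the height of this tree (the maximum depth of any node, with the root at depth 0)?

6

The longest root-to-leaf path is t → n → l → d → b → q → i (6 edges).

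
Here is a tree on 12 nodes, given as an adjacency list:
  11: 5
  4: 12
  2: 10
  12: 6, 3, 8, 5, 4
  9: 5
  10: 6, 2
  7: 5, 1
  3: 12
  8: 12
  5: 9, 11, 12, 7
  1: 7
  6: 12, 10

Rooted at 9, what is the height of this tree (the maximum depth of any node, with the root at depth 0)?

2 sits deepest: 9-5-12-6-10-2 — 5 edges from the root.

5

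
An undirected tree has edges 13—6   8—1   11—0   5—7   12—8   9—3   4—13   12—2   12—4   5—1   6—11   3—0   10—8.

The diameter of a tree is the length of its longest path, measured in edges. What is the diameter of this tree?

Starting from 9, a farthest node is 7 at distance 11.
One longest path: 9-3-0-11-6-13-4-12-8-1-5-7.
So the diameter is 11.

11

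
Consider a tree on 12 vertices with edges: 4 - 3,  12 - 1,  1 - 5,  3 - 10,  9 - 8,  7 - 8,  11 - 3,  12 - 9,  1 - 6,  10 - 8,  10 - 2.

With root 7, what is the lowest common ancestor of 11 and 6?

8

11's ancestor chain is 11, 3, 10, 8, 7 and 6's is 6, 1, 12, 9, 8, 7; they first meet at 8.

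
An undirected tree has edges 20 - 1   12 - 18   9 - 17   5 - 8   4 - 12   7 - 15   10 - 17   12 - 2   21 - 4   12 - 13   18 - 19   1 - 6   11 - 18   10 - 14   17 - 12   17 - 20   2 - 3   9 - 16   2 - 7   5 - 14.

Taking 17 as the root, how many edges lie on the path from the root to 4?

2

17–12–4 — 2 edges.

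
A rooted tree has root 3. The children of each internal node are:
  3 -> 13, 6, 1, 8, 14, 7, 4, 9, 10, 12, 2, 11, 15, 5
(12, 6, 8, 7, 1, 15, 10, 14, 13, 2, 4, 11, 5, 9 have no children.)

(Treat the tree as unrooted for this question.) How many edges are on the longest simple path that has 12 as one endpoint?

2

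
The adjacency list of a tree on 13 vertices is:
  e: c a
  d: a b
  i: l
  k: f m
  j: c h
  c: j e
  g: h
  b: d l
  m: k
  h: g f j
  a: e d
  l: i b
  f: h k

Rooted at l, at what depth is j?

6

l–b–d–a–e–c–j — 6 edges.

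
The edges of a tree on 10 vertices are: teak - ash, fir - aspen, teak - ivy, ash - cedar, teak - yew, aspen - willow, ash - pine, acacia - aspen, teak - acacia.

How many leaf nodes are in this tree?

Exactly 6 nodes have a single neighbour: cedar, fir, ivy, pine, willow, yew.

6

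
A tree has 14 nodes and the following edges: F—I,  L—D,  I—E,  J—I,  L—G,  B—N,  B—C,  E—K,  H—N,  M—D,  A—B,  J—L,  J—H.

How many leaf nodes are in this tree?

6

Exactly 6 nodes have a single neighbour: A, C, F, G, K, M.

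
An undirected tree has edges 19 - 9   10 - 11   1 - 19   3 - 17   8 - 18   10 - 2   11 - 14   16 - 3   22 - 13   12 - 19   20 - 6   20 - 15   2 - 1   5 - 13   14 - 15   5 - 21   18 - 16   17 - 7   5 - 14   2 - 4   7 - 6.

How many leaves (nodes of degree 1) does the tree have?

Exactly 6 nodes have a single neighbour: 4, 8, 9, 12, 21, 22.

6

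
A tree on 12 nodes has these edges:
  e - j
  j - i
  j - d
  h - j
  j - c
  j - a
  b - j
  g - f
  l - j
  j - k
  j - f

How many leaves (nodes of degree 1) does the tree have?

The leaves are a, b, c, d, e, g, h, i, k, l.
That is 10 leaves.

10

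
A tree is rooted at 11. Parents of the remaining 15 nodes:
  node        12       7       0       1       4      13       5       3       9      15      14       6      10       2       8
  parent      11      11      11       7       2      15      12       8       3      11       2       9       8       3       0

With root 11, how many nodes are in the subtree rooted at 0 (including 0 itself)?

9

0's subtree: {0, 8, 3, 10, 2, 9, 14, 4, 6}, size 9.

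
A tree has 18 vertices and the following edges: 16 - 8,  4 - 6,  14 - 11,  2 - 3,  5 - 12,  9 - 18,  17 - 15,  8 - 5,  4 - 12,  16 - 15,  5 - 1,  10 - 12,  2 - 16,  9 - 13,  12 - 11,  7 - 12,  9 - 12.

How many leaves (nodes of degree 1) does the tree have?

9

Degree-1 nodes: 1, 3, 6, 7, 10, 13, 14, 17, 18 — 9 of them.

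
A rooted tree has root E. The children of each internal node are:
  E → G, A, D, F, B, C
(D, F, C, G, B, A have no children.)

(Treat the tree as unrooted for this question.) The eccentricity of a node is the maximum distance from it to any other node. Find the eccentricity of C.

2

Distances from C peak at 2, attained at G (A, B, D, F also at distance 2).
C-E-G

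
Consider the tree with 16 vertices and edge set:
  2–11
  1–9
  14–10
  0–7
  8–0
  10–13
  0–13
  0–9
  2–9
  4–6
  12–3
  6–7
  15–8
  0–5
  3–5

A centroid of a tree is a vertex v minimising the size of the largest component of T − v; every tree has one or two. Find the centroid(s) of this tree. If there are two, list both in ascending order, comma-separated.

0

Removing 0 splits the tree into components of sizes 4, 3, 3, 3, 2; the largest is 4 ≤ ⌊16/2⌋ = 8.
Every other node leaves some component of size > 8, so the centroid is unique.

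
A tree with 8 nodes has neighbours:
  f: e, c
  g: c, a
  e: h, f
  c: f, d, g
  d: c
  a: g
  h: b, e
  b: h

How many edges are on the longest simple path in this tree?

6

A longest path is b – h – e – f – c – g – a, with 6 edges.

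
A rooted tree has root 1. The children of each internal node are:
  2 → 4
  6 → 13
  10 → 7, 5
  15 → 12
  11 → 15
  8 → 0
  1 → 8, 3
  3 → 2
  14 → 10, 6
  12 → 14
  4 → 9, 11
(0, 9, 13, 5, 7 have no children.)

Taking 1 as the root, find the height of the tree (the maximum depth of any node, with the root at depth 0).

The longest root-to-leaf path is 1 → 3 → 2 → 4 → 11 → 15 → 12 → 14 → 10 → 5 (9 edges).

9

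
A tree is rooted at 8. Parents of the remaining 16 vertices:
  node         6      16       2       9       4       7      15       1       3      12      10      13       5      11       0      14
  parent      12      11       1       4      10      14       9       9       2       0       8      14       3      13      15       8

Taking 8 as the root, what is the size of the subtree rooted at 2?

2's subtree: {2, 3, 5}, size 3.

3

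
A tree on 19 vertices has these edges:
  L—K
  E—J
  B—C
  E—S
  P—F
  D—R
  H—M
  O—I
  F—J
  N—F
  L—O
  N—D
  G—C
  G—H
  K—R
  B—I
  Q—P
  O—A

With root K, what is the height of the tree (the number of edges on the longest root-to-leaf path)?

M sits deepest: K–L–O–I–B–C–G–H–M — 8 edges from the root.

8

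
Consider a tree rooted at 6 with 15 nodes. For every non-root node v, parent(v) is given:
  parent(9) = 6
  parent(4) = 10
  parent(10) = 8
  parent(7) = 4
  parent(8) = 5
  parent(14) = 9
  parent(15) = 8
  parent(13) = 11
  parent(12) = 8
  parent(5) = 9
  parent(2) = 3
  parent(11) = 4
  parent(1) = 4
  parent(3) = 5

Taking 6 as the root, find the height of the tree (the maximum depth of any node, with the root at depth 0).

7

The longest root-to-leaf path is 6 → 9 → 5 → 8 → 10 → 4 → 11 → 13 (7 edges).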